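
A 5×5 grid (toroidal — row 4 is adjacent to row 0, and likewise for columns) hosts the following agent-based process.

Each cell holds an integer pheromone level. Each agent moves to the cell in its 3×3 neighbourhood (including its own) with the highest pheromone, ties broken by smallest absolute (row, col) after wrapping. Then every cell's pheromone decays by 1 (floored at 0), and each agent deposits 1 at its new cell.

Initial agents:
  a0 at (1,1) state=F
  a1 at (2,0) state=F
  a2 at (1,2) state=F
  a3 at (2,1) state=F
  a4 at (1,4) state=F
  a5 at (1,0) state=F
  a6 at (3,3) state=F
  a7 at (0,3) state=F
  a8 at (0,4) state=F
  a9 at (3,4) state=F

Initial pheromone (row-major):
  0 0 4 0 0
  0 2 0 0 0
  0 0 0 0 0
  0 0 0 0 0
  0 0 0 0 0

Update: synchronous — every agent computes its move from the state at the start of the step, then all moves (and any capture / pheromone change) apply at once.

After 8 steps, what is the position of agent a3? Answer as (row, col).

(0, 2)

t=1: a0@(0,2) a1@(1,1) a2@(0,2) a3@(1,1) a4@(0,0) a5@(1,1) a6@(2,2) a7@(0,2) a8@(0,0) a9@(2,0) | pheromone: 2 0 6 0 0 / 0 4 0 0 0 / 1 0 1 0 0 / 0 0 0 0 0 / 0 0 0 0 0
t=2: a0@(0,2) a1@(0,2) a2@(0,2) a3@(0,2) a4@(1,1) a5@(0,2) a6@(1,1) a7@(0,2) a8@(1,1) a9@(1,1) | pheromone: 1 0 11 0 0 / 0 7 0 0 0 / 0 0 0 0 0 / 0 0 0 0 0 / 0 0 0 0 0
t=3: a0@(0,2) a1@(0,2) a2@(0,2) a3@(0,2) a4@(0,2) a5@(0,2) a6@(0,2) a7@(0,2) a8@(0,2) a9@(0,2) | pheromone: 0 0 20 0 0 / 0 6 0 0 0 / 0 0 0 0 0 / 0 0 0 0 0 / 0 0 0 0 0
t=4: a0@(0,2) a1@(0,2) a2@(0,2) a3@(0,2) a4@(0,2) a5@(0,2) a6@(0,2) a7@(0,2) a8@(0,2) a9@(0,2) | pheromone: 0 0 29 0 0 / 0 5 0 0 0 / 0 0 0 0 0 / 0 0 0 0 0 / 0 0 0 0 0
t=5: a0@(0,2) a1@(0,2) a2@(0,2) a3@(0,2) a4@(0,2) a5@(0,2) a6@(0,2) a7@(0,2) a8@(0,2) a9@(0,2) | pheromone: 0 0 38 0 0 / 0 4 0 0 0 / 0 0 0 0 0 / 0 0 0 0 0 / 0 0 0 0 0
t=6: a0@(0,2) a1@(0,2) a2@(0,2) a3@(0,2) a4@(0,2) a5@(0,2) a6@(0,2) a7@(0,2) a8@(0,2) a9@(0,2) | pheromone: 0 0 47 0 0 / 0 3 0 0 0 / 0 0 0 0 0 / 0 0 0 0 0 / 0 0 0 0 0
t=7: a0@(0,2) a1@(0,2) a2@(0,2) a3@(0,2) a4@(0,2) a5@(0,2) a6@(0,2) a7@(0,2) a8@(0,2) a9@(0,2) | pheromone: 0 0 56 0 0 / 0 2 0 0 0 / 0 0 0 0 0 / 0 0 0 0 0 / 0 0 0 0 0
t=8: a0@(0,2) a1@(0,2) a2@(0,2) a3@(0,2) a4@(0,2) a5@(0,2) a6@(0,2) a7@(0,2) a8@(0,2) a9@(0,2) | pheromone: 0 0 65 0 0 / 0 1 0 0 0 / 0 0 0 0 0 / 0 0 0 0 0 / 0 0 0 0 0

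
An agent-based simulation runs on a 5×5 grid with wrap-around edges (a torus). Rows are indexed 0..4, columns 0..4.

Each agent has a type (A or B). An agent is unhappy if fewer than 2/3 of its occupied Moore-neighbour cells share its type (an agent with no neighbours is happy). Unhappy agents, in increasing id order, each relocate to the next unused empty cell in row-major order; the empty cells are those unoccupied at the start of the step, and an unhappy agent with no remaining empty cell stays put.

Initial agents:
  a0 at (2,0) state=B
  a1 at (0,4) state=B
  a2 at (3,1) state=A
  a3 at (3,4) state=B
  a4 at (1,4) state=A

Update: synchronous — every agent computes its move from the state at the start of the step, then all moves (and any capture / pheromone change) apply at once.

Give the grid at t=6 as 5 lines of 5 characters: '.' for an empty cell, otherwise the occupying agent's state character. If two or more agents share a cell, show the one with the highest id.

t=1: a0@(0,0):B a1@(0,1):B a2@(0,2):A a3@(3,4):B a4@(0,3):A
t=2: a0@(0,0):B a1@(0,4):B a2@(1,0):A a3@(3,4):B a4@(0,3):A
t=3: a0@(0,1):B a1@(0,2):B a2@(1,1):A a3@(3,4):B a4@(1,2):A
t=4: a0@(0,0):B a1@(0,3):B a2@(0,4):A a3@(3,4):B a4@(1,0):A
t=5: a0@(0,1):B a1@(0,2):B a2@(1,1):A a3@(3,4):B a4@(1,2):A
t=6: a0@(0,0):B a1@(0,3):B a2@(0,4):A a3@(3,4):B a4@(1,0):A

B..BA
A....
.....
....B
.....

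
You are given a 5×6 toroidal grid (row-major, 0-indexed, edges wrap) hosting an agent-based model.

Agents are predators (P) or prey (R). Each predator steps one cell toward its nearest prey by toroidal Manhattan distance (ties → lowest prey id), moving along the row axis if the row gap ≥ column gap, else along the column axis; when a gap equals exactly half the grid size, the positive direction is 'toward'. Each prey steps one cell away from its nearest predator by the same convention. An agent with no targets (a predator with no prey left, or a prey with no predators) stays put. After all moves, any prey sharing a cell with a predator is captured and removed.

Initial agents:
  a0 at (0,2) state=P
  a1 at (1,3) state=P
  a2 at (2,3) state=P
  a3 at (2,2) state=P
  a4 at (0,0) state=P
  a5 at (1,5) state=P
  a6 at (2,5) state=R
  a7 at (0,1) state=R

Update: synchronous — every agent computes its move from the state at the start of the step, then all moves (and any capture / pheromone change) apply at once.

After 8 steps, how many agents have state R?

t=1: a0@(0,1):P a1@(1,4):P a2@(2,4):P a3@(2,3):P a4@(0,1):P a5@(2,5):P a6@(3,5):R a7@(0,0):R
t=2: a0@(0,0):P a1@(2,4):P a2@(3,4):P a3@(2,4):P a4@(0,0):P a5@(3,5):P a6@(4,5):R a7@(0,5):R
t=3: a0@(0,5):P a1@(3,4):P a2@(4,4):P a3@(3,4):P a4@(0,5):P a5@(4,5):P a7@(0,4):R
t=4: a0@(0,4):P a1@(4,4):P a2@(0,4):P a3@(4,4):P a4@(0,4):P a5@(0,5):P a7@(0,3):R
t=5: a0@(0,3):P a1@(0,4):P a2@(0,3):P a3@(0,4):P a4@(0,3):P a5@(0,4):P a7@(0,2):R
t=6: a0@(0,2):P a1@(0,3):P a2@(0,2):P a3@(0,3):P a4@(0,2):P a5@(0,3):P a7@(0,1):R
t=7: a0@(0,1):P a1@(0,2):P a2@(0,1):P a3@(0,2):P a4@(0,1):P a5@(0,2):P a7@(0,0):R
t=8: a0@(0,0):P a1@(0,1):P a2@(0,0):P a3@(0,1):P a4@(0,0):P a5@(0,1):P a7@(0,5):R

1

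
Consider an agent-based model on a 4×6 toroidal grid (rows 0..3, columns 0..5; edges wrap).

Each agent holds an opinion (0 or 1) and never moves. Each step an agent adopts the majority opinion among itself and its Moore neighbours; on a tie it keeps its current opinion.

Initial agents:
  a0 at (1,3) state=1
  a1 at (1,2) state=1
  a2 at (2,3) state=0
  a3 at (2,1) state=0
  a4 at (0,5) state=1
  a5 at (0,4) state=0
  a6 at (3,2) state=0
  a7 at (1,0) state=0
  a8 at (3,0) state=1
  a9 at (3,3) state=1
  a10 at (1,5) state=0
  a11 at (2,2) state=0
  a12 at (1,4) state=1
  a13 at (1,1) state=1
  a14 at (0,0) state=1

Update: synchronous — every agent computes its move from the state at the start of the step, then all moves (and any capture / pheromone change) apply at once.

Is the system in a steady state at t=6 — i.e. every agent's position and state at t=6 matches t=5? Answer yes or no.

no

t=1: a0@(1,3):1 a1@(1,2):1 a2@(2,3):1 a3@(2,1):0 a4@(0,5):1 a5@(0,4):1 a6@(3,2):0 a7@(1,0):0 a8@(3,0):1 a9@(3,3):0 a10@(1,5):0 a11@(2,2):0 a12@(1,4):1 a13@(1,1):1 a14@(0,0):1
t=2: a0@(1,3):1 a1@(1,2):1 a2@(2,3):1 a3@(2,1):0 a4@(0,5):1 a5@(0,4):1 a6@(3,2):0 a7@(1,0):0 a8@(3,0):1 a9@(3,3):0 a10@(1,5):1 a11@(2,2):0 a12@(1,4):1 a13@(1,1):1 a14@(0,0):1
t=3: a0@(1,3):1 a1@(1,2):1 a2@(2,3):1 a3@(2,1):0 a4@(0,5):1 a5@(0,4):1 a6@(3,2):0 a7@(1,0):1 a8@(3,0):1 a9@(3,3):0 a10@(1,5):1 a11@(2,2):0 a12@(1,4):1 a13@(1,1):1 a14@(0,0):1
t=4: a0@(1,3):1 a1@(1,2):1 a2@(2,3):1 a3@(2,1):1 a4@(0,5):1 a5@(0,4):1 a6@(3,2):0 a7@(1,0):1 a8@(3,0):1 a9@(3,3):0 a10@(1,5):1 a11@(2,2):0 a12@(1,4):1 a13@(1,1):1 a14@(0,0):1
t=5: a0@(1,3):1 a1@(1,2):1 a2@(2,3):1 a3@(2,1):1 a4@(0,5):1 a5@(0,4):1 a6@(3,2):0 a7@(1,0):1 a8@(3,0):1 a9@(3,3):0 a10@(1,5):1 a11@(2,2):1 a12@(1,4):1 a13@(1,1):1 a14@(0,0):1
t=6: a0@(1,3):1 a1@(1,2):1 a2@(2,3):1 a3@(2,1):1 a4@(0,5):1 a5@(0,4):1 a6@(3,2):1 a7@(1,0):1 a8@(3,0):1 a9@(3,3):1 a10@(1,5):1 a11@(2,2):1 a12@(1,4):1 a13@(1,1):1 a14@(0,0):1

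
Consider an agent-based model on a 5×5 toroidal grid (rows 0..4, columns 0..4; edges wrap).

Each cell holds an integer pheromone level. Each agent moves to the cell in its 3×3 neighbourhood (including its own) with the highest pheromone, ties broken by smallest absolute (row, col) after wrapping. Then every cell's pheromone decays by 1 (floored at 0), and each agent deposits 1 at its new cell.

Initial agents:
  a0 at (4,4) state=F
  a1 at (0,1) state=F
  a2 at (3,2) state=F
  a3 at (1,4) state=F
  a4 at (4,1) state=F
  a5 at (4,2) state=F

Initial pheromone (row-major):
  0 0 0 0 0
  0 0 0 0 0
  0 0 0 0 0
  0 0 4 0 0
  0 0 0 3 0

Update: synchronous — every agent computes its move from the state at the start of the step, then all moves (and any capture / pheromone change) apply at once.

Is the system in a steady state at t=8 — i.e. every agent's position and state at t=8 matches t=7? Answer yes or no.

yes

t=1: a0@(4,3) a1@(0,0) a2@(3,2) a3@(0,0) a4@(3,2) a5@(3,2) | pheromone: 2 0 0 0 0 / 0 0 0 0 0 / 0 0 0 0 0 / 0 0 6 0 0 / 0 0 0 3 0
t=2: a0@(3,2) a1@(0,0) a2@(3,2) a3@(0,0) a4@(3,2) a5@(3,2) | pheromone: 3 0 0 0 0 / 0 0 0 0 0 / 0 0 0 0 0 / 0 0 9 0 0 / 0 0 0 2 0
t=3: a0@(3,2) a1@(0,0) a2@(3,2) a3@(0,0) a4@(3,2) a5@(3,2) | pheromone: 4 0 0 0 0 / 0 0 0 0 0 / 0 0 0 0 0 / 0 0 12 0 0 / 0 0 0 1 0
t=4: a0@(3,2) a1@(0,0) a2@(3,2) a3@(0,0) a4@(3,2) a5@(3,2) | pheromone: 5 0 0 0 0 / 0 0 0 0 0 / 0 0 0 0 0 / 0 0 15 0 0 / 0 0 0 0 0
t=5: a0@(3,2) a1@(0,0) a2@(3,2) a3@(0,0) a4@(3,2) a5@(3,2) | pheromone: 6 0 0 0 0 / 0 0 0 0 0 / 0 0 0 0 0 / 0 0 18 0 0 / 0 0 0 0 0
t=6: a0@(3,2) a1@(0,0) a2@(3,2) a3@(0,0) a4@(3,2) a5@(3,2) | pheromone: 7 0 0 0 0 / 0 0 0 0 0 / 0 0 0 0 0 / 0 0 21 0 0 / 0 0 0 0 0
t=7: a0@(3,2) a1@(0,0) a2@(3,2) a3@(0,0) a4@(3,2) a5@(3,2) | pheromone: 8 0 0 0 0 / 0 0 0 0 0 / 0 0 0 0 0 / 0 0 24 0 0 / 0 0 0 0 0
t=8: a0@(3,2) a1@(0,0) a2@(3,2) a3@(0,0) a4@(3,2) a5@(3,2) | pheromone: 9 0 0 0 0 / 0 0 0 0 0 / 0 0 0 0 0 / 0 0 27 0 0 / 0 0 0 0 0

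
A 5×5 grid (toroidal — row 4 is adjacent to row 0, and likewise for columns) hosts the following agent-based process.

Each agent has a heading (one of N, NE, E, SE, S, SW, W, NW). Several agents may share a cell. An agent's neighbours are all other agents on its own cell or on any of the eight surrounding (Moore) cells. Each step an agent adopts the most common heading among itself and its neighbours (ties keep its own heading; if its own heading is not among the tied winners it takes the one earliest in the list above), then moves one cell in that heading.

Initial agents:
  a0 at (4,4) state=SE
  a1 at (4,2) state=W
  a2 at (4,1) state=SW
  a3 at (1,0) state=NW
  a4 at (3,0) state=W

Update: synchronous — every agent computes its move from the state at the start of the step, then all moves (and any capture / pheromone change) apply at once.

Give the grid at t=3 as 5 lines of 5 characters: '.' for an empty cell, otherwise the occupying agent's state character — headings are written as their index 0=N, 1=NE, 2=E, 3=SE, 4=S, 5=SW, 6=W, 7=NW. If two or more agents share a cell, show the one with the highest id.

t=1: a0@(0,0):SE a1@(4,1):W a2@(4,0):W a3@(0,4):NW a4@(3,4):W
t=2: a0@(0,4):W a1@(4,0):W a2@(4,4):W a3@(4,3):NW a4@(3,3):W
t=3: a0@(0,3):W a1@(4,4):W a2@(4,3):W a3@(4,2):W a4@(3,2):W

...6.
.....
.....
..6..
..666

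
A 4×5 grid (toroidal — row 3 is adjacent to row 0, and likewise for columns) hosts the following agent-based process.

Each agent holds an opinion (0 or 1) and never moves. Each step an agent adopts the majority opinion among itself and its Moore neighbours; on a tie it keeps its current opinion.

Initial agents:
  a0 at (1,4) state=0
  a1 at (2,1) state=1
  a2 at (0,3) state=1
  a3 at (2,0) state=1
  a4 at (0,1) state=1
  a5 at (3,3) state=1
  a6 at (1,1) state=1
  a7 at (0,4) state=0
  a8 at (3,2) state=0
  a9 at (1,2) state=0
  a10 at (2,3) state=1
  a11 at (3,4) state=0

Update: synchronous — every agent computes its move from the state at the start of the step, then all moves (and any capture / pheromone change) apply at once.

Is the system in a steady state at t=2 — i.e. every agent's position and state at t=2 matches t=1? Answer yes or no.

t=1: a0@(1,4):1 a1@(2,1):1 a2@(0,3):0 a3@(2,0):1 a4@(0,1):1 a5@(3,3):1 a6@(1,1):1 a7@(0,4):0 a8@(3,2):1 a9@(1,2):1 a10@(2,3):0 a11@(3,4):1
t=2: a0@(1,4):0 a1@(2,1):1 a2@(0,3):1 a3@(2,0):1 a4@(0,1):1 a5@(3,3):1 a6@(1,1):1 a7@(0,4):1 a8@(3,2):1 a9@(1,2):1 a10@(2,3):1 a11@(3,4):1

no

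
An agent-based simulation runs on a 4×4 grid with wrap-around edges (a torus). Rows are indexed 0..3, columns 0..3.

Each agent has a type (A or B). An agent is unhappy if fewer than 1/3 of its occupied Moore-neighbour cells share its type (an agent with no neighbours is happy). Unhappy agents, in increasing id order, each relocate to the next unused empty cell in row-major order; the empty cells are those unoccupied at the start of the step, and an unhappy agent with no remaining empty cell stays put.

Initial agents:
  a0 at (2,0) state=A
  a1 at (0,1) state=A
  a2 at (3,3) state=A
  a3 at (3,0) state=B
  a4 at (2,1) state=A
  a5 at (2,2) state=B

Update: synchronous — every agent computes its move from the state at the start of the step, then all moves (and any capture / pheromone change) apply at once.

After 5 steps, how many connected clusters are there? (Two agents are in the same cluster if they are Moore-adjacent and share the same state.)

2

t=1: a0@(2,0):A a1@(0,0):A a2@(3,3):A a3@(0,2):B a4@(2,1):A a5@(0,3):B
t=2: (unchanged — steady state)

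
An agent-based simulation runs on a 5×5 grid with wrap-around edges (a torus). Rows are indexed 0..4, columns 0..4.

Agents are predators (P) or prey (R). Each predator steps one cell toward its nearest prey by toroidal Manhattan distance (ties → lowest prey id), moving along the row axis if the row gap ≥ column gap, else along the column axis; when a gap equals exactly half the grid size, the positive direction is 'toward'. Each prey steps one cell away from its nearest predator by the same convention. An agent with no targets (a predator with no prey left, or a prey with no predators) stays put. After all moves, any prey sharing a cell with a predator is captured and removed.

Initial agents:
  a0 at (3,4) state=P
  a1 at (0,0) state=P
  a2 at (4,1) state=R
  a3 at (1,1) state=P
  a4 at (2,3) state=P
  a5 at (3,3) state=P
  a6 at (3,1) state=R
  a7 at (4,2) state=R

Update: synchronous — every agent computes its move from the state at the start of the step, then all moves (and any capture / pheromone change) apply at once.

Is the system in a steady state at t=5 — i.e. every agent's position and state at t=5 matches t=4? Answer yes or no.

t=1: a0@(3,0):P a1@(4,0):P a2@(3,1):R a3@(0,1):P a4@(2,2):P a5@(3,2):P a7@(0,2):R
t=2: a0@(3,1):P a1@(3,0):P a3@(0,2):P a4@(3,2):P a5@(3,1):P a7@(0,3):R
t=3: a0@(4,1):P a1@(4,0):P a3@(0,3):P a4@(4,2):P a5@(4,1):P a7@(0,4):R
t=4: a0@(4,0):P a1@(0,0):P a3@(0,4):P a4@(4,3):P a5@(4,0):P
t=5: (unchanged — steady state)

yes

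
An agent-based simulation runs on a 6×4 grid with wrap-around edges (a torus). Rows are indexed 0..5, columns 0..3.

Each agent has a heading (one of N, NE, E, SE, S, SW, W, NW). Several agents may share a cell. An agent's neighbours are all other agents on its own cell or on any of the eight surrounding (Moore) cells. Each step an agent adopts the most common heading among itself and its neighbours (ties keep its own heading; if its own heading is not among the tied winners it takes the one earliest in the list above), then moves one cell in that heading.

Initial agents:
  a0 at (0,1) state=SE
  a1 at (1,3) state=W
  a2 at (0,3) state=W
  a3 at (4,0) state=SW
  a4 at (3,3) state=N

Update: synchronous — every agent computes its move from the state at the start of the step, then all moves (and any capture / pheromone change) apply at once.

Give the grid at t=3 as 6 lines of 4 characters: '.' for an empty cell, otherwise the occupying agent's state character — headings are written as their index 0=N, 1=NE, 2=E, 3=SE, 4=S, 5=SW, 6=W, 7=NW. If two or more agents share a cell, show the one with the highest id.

66.0
6...
....
....
....
....

t=1: a0@(1,2):SE a1@(1,2):W a2@(0,2):W a3@(5,3):SW a4@(2,3):N
t=2: a0@(1,1):W a1@(1,1):W a2@(0,1):W a3@(0,2):SW a4@(1,3):N
t=3: a0@(1,0):W a1@(1,0):W a2@(0,0):W a3@(0,1):W a4@(0,3):N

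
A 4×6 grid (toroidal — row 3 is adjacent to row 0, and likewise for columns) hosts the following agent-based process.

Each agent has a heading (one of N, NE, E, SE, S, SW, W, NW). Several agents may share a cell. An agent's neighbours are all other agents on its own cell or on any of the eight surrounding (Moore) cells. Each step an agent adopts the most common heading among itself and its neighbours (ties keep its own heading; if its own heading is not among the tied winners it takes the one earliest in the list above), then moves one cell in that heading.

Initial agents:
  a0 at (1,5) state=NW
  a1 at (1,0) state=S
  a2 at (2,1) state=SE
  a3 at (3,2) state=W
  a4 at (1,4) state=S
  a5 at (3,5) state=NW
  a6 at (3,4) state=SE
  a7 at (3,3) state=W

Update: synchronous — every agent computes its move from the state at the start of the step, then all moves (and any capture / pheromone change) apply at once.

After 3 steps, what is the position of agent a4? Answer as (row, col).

t=1: a0@(2,5):S a1@(2,0):S a2@(3,2):SE a3@(3,1):W a4@(2,4):S a5@(2,4):NW a6@(0,5):SE a7@(3,2):W
t=2: a0@(3,5):S a1@(3,0):S a2@(3,1):W a3@(3,0):W a4@(3,4):S a5@(3,4):S a6@(1,0):SE a7@(3,1):W
t=3: a0@(0,5):S a1@(3,5):W a2@(3,0):W a3@(3,5):W a4@(0,4):S a5@(0,4):S a6@(2,1):SE a7@(3,0):W

(0, 4)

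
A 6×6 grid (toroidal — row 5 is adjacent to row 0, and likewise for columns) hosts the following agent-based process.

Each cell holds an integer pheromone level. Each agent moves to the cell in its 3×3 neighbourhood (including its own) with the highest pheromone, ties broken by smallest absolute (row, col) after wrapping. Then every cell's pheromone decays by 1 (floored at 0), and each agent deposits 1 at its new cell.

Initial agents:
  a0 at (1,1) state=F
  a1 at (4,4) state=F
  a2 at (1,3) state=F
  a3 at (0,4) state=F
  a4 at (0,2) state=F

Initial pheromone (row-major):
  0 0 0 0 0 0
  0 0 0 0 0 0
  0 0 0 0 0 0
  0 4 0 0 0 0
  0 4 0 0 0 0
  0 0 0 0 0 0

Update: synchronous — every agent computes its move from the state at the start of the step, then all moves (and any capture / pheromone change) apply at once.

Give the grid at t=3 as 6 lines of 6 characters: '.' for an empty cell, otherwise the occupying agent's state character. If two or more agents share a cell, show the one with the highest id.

FF....
......
......
...F..
......
......

t=1: a0@(0,0) a1@(3,3) a2@(0,2) a3@(0,3) a4@(0,1) | pheromone: 1 1 1 1 0 0 / 0 0 0 0 0 0 / 0 0 0 0 0 0 / 0 3 0 1 0 0 / 0 3 0 0 0 0 / 0 0 0 0 0 0
t=2: a0@(0,0) a1@(3,3) a2@(0,1) a3@(0,2) a4@(0,0) | pheromone: 2 1 1 0 0 0 / 0 0 0 0 0 0 / 0 0 0 0 0 0 / 0 2 0 1 0 0 / 0 2 0 0 0 0 / 0 0 0 0 0 0
t=3: a0@(0,0) a1@(3,3) a2@(0,0) a3@(0,1) a4@(0,0) | pheromone: 4 1 0 0 0 0 / 0 0 0 0 0 0 / 0 0 0 0 0 0 / 0 1 0 1 0 0 / 0 1 0 0 0 0 / 0 0 0 0 0 0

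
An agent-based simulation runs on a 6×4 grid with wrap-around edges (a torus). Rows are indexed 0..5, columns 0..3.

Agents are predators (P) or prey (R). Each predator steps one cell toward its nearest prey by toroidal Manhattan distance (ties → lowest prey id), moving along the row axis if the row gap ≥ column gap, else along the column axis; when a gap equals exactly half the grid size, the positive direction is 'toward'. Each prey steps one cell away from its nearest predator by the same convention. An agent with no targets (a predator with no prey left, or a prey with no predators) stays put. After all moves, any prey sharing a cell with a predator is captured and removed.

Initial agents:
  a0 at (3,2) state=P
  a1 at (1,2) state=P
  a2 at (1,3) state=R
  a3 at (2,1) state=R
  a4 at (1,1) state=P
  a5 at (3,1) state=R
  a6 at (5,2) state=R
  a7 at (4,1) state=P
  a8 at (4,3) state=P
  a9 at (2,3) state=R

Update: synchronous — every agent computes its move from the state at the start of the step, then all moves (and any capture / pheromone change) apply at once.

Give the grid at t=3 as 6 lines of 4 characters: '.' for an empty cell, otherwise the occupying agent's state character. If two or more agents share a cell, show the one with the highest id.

t=1: a0@(3,1):P a1@(1,3):P a2@(1,0):R a4@(2,1):P a5@(3,0):R a6@(0,2):R a7@(3,1):P a8@(5,3):P
t=2: a0@(3,0):P a1@(1,0):P a4@(1,1):P a5@(3,3):R a6@(5,2):R a7@(3,0):P a8@(0,3):P
t=3: a0@(3,3):P a1@(2,0):P a4@(0,1):P a5@(3,2):R a6@(4,2):R a7@(3,3):P a8@(5,3):P

.P..
....
P...
..RP
..R.
...P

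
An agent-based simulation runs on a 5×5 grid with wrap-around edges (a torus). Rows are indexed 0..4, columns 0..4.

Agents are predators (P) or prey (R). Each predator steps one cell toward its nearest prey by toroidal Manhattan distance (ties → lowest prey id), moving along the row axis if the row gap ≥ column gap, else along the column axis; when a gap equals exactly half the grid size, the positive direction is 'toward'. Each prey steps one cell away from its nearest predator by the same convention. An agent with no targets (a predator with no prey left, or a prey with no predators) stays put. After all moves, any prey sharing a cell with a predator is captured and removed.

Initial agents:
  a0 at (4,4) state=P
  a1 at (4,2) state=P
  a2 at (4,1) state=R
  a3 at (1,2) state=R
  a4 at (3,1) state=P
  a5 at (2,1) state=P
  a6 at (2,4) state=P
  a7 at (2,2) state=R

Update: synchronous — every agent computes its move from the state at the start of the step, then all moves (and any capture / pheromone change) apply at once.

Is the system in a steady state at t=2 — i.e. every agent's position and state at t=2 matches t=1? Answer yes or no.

t=1: a0@(4,0):P a1@(4,1):P a4@(4,1):P a5@(2,2):P a6@(2,3):P
t=2: (unchanged — steady state)

yes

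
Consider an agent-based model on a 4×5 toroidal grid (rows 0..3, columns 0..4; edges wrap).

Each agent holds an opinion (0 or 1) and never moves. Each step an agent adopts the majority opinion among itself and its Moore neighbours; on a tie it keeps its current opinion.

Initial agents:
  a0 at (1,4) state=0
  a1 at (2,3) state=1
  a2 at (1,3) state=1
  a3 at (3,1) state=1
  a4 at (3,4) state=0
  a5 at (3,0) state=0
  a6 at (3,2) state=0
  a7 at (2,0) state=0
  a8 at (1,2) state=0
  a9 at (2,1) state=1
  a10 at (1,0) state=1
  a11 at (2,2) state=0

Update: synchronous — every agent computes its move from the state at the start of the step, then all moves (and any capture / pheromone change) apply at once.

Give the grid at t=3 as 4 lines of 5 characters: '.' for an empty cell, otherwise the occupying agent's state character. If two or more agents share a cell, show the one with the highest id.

t=1: a0@(1,4):1 a1@(2,3):0 a2@(1,3):0 a3@(3,1):0 a4@(3,4):0 a5@(3,0):0 a6@(3,2):1 a7@(2,0):0 a8@(1,2):1 a9@(2,1):0 a10@(1,0):1 a11@(2,2):1
t=2: a0@(1,4):0 a1@(2,3):1 a2@(1,3):1 a3@(3,1):0 a4@(3,4):0 a5@(3,0):0 a6@(3,2):0 a7@(2,0):0 a8@(1,2):0 a9@(2,1):0 a10@(1,0):1 a11@(2,2):0
t=3: a0@(1,4):1 a1@(2,3):0 a2@(1,3):0 a3@(3,1):0 a4@(3,4):0 a5@(3,0):0 a6@(3,2):0 a7@(2,0):0 a8@(1,2):0 a9@(2,1):0 a10@(1,0):0 a11@(2,2):0

.....
0.001
0000.
000.0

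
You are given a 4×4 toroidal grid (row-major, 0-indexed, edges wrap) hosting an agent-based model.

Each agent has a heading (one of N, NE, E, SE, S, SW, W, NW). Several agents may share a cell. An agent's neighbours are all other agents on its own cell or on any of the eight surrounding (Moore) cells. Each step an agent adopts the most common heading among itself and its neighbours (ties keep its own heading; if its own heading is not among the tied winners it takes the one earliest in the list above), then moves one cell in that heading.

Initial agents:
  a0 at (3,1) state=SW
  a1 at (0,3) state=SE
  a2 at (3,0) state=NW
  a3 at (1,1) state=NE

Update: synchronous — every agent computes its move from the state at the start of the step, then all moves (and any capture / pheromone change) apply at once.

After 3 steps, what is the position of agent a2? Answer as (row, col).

(0, 1)

t=1: a0@(0,0):SW a1@(1,0):SE a2@(2,3):NW a3@(0,2):NE
t=2: a0@(1,3):SW a1@(2,1):SE a2@(1,2):NW a3@(3,3):NE
t=3: a0@(2,2):SW a1@(3,2):SE a2@(0,1):NW a3@(2,0):NE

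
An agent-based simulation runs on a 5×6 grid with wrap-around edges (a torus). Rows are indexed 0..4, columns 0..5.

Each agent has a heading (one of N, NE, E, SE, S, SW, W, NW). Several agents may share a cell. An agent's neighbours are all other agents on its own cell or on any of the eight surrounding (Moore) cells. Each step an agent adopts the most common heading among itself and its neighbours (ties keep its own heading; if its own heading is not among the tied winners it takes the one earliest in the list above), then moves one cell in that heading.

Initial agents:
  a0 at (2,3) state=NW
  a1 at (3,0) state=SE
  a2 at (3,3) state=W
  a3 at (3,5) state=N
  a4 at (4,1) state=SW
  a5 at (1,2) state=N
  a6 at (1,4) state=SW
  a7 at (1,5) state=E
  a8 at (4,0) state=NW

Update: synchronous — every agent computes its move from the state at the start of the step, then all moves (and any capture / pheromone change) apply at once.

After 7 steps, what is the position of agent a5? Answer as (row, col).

(4, 2)

t=1: a0@(1,2):NW a1@(4,1):SE a2@(3,2):W a3@(2,5):N a4@(0,0):SW a5@(0,2):N a6@(2,3):SW a7@(1,0):E a8@(3,5):NW
t=2: a0@(0,1):NW a1@(0,2):SE a2@(3,1):W a3@(1,5):N a4@(1,5):SW a5@(4,2):N a6@(3,2):SW a7@(1,1):E a8@(2,4):NW
t=3: a0@(4,0):NW a1@(1,3):SE a2@(3,0):W a3@(0,5):N a4@(2,4):SW a5@(3,2):N a6@(4,1):SW a7@(1,2):E a8@(1,3):NW
t=4: a0@(3,5):NW a1@(2,4):SE a2@(3,5):W a3@(4,5):N a4@(3,3):SW a5@(2,2):N a6@(0,0):SW a7@(1,3):E a8@(0,2):NW
t=5: a0@(2,4):NW a1@(3,5):SE a2@(3,4):W a3@(3,5):N a4@(4,2):SW a5@(1,2):N a6@(1,5):SW a7@(1,4):E a8@(4,1):NW
t=6: a0@(1,3):NW a1@(4,0):SE a2@(3,3):W a3@(2,5):N a4@(0,1):SW a5@(0,2):N a6@(2,4):SW a7@(1,5):E a8@(3,0):NW
t=7: a0@(0,2):NW a1@(0,1):SE a2@(3,2):W a3@(1,5):N a4@(1,0):SW a5@(4,2):N a6@(3,3):SW a7@(1,0):E a8@(2,5):NW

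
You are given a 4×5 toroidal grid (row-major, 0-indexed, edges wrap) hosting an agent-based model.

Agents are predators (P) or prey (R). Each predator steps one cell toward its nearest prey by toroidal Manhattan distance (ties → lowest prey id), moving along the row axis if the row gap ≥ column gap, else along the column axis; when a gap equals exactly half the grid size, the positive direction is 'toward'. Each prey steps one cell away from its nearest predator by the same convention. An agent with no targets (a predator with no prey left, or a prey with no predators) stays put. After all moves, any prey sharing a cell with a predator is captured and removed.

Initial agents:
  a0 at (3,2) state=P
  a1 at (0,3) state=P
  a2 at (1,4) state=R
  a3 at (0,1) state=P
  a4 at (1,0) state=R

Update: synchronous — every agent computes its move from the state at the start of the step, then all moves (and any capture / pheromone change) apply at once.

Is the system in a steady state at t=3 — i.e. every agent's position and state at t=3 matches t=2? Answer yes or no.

no

t=1: a0@(0,2):P a1@(1,3):P a2@(2,4):R a3@(1,1):P a4@(2,0):R
t=2: a0@(1,2):P a1@(2,3):P a2@(3,4):R a3@(2,1):P a4@(3,0):R
t=3: a0@(2,2):P a1@(3,3):P a2@(0,4):R a3@(3,1):P a4@(0,0):R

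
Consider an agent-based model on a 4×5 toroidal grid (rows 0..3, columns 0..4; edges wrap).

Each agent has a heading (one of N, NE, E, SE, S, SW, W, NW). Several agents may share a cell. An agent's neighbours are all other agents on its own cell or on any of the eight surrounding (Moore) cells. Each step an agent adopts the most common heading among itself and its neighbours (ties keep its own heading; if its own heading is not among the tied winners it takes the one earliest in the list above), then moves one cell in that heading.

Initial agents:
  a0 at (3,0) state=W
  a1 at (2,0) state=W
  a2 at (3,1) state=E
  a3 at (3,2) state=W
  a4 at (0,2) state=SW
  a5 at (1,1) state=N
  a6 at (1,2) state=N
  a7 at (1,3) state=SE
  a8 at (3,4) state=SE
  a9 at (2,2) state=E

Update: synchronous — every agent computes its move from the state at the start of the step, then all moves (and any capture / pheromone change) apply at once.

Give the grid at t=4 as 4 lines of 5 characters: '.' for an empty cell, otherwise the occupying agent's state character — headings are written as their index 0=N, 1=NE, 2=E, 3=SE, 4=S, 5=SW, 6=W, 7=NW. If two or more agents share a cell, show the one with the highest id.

t=1: a0@(3,4):W a1@(2,4):W a2@(3,0):W a3@(3,3):E a4@(3,2):N a5@(0,1):N a6@(0,2):N a7@(2,4):SE a8@(3,3):W a9@(2,3):E
t=2: a0@(3,3):W a1@(2,3):W a2@(3,4):W a3@(3,2):W a4@(2,2):N a5@(3,1):N a6@(3,2):N a7@(2,3):W a8@(3,2):W a9@(2,2):W
t=3: a0@(3,2):W a1@(2,2):W a2@(3,3):W a3@(3,1):W a4@(2,1):W a5@(2,1):N a6@(3,1):W a7@(2,2):W a8@(3,1):W a9@(2,1):W
t=4: a0@(3,1):W a1@(2,1):W a2@(3,2):W a3@(3,0):W a4@(2,0):W a5@(2,0):W a6@(3,0):W a7@(2,1):W a8@(3,0):W a9@(2,0):W

.....
.....
66...
666..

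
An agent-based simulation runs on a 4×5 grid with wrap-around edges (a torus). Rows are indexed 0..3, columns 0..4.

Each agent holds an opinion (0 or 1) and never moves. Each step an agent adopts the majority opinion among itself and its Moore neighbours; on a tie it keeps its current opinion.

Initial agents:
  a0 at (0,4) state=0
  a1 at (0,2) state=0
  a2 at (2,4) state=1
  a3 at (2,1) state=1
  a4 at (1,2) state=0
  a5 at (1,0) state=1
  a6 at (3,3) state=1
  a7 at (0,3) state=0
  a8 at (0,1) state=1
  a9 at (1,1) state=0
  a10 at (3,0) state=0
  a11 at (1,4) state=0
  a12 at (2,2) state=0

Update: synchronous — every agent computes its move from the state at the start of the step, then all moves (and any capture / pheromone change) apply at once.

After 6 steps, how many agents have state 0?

13

t=1: a0@(0,4):0 a1@(0,2):0 a2@(2,4):1 a3@(2,1):0 a4@(1,2):0 a5@(1,0):1 a6@(3,3):0 a7@(0,3):0 a8@(0,1):0 a9@(1,1):0 a10@(3,0):1 a11@(1,4):0 a12@(2,2):0
t=2: a0@(0,4):0 a1@(0,2):0 a2@(2,4):1 a3@(2,1):0 a4@(1,2):0 a5@(1,0):0 a6@(3,3):0 a7@(0,3):0 a8@(0,1):0 a9@(1,1):0 a10@(3,0):0 a11@(1,4):0 a12@(2,2):0
t=3: a0@(0,4):0 a1@(0,2):0 a2@(2,4):0 a3@(2,1):0 a4@(1,2):0 a5@(1,0):0 a6@(3,3):0 a7@(0,3):0 a8@(0,1):0 a9@(1,1):0 a10@(3,0):0 a11@(1,4):0 a12@(2,2):0
t=4: (unchanged — steady state)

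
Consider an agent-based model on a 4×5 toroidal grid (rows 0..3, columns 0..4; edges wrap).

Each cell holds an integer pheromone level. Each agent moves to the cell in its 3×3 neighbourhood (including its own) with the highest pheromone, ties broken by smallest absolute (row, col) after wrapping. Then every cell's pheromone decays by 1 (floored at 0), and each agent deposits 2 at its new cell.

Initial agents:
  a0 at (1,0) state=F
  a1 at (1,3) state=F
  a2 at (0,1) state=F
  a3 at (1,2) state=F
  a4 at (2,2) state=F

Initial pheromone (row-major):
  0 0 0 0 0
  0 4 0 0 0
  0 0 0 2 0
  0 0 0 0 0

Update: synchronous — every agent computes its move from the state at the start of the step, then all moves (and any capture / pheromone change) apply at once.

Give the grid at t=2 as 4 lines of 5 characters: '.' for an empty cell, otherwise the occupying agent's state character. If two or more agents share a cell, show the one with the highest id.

.....
.F...
...F.
.....

t=1: a0@(1,1) a1@(2,3) a2@(1,1) a3@(1,1) a4@(1,1) | pheromone: 0 0 0 0 0 / 0 11 0 0 0 / 0 0 0 3 0 / 0 0 0 0 0
t=2: a0@(1,1) a1@(2,3) a2@(1,1) a3@(1,1) a4@(1,1) | pheromone: 0 0 0 0 0 / 0 18 0 0 0 / 0 0 0 4 0 / 0 0 0 0 0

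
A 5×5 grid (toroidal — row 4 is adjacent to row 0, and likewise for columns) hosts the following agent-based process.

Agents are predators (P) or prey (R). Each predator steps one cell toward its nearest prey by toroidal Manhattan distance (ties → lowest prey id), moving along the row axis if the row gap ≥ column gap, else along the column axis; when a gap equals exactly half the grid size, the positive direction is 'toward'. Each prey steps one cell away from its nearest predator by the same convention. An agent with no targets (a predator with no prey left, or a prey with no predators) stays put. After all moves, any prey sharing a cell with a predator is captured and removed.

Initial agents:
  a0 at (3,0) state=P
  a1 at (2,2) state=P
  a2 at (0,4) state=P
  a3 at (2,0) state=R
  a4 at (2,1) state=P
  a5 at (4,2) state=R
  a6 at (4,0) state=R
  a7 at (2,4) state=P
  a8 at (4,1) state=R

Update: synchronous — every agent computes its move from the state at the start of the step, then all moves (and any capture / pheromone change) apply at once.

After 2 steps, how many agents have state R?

4

t=1: a0@(2,0):P a1@(2,1):P a2@(4,4):P a3@(1,0):R a4@(2,0):P a5@(0,2):R a6@(0,0):R a7@(2,0):P a8@(0,1):R
t=2: a0@(1,0):P a1@(1,1):P a2@(0,4):P a3@(0,0):R a4@(1,0):P a5@(4,2):R a6@(4,0):R a7@(1,0):P a8@(4,1):R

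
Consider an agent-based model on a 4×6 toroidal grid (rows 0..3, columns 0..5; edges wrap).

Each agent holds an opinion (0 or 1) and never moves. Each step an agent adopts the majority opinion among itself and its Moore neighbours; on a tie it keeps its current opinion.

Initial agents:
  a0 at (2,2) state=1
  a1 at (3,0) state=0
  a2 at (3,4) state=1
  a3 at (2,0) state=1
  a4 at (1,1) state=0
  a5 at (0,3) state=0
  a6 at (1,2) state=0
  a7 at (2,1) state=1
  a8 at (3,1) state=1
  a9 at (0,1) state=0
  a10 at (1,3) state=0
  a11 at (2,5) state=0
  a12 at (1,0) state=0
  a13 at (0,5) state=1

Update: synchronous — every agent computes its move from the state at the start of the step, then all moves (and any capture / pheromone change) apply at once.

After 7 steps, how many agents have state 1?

t=1: a0@(2,2):1 a1@(3,0):1 a2@(3,4):1 a3@(2,0):0 a4@(1,1):0 a5@(0,3):0 a6@(1,2):0 a7@(2,1):1 a8@(3,1):1 a9@(0,1):0 a10@(1,3):0 a11@(2,5):0 a12@(1,0):0 a13@(0,5):1
t=2: (unchanged — steady state)

6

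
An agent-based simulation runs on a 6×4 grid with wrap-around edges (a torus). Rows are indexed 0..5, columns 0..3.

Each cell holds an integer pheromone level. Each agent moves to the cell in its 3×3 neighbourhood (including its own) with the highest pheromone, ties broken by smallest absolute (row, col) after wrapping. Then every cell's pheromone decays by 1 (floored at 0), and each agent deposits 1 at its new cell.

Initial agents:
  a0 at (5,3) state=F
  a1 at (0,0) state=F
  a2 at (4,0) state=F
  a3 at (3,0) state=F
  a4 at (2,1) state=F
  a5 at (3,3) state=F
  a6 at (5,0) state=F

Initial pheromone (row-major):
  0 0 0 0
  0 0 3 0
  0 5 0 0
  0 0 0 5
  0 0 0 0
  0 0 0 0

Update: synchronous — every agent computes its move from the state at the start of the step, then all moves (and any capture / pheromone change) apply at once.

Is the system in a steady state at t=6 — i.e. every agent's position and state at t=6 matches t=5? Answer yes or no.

yes

t=1: a0@(0,0) a1@(0,0) a2@(3,3) a3@(2,1) a4@(2,1) a5@(3,3) a6@(0,0) | pheromone: 3 0 0 0 / 0 0 2 0 / 0 6 0 0 / 0 0 0 6 / 0 0 0 0 / 0 0 0 0
t=2: a0@(0,0) a1@(0,0) a2@(3,3) a3@(2,1) a4@(2,1) a5@(3,3) a6@(0,0) | pheromone: 5 0 0 0 / 0 0 1 0 / 0 7 0 0 / 0 0 0 7 / 0 0 0 0 / 0 0 0 0
t=3: a0@(0,0) a1@(0,0) a2@(3,3) a3@(2,1) a4@(2,1) a5@(3,3) a6@(0,0) | pheromone: 7 0 0 0 / 0 0 0 0 / 0 8 0 0 / 0 0 0 8 / 0 0 0 0 / 0 0 0 0
t=4: a0@(0,0) a1@(0,0) a2@(3,3) a3@(2,1) a4@(2,1) a5@(3,3) a6@(0,0) | pheromone: 9 0 0 0 / 0 0 0 0 / 0 9 0 0 / 0 0 0 9 / 0 0 0 0 / 0 0 0 0
t=5: a0@(0,0) a1@(0,0) a2@(3,3) a3@(2,1) a4@(2,1) a5@(3,3) a6@(0,0) | pheromone: 11 0 0 0 / 0 0 0 0 / 0 10 0 0 / 0 0 0 10 / 0 0 0 0 / 0 0 0 0
t=6: a0@(0,0) a1@(0,0) a2@(3,3) a3@(2,1) a4@(2,1) a5@(3,3) a6@(0,0) | pheromone: 13 0 0 0 / 0 0 0 0 / 0 11 0 0 / 0 0 0 11 / 0 0 0 0 / 0 0 0 0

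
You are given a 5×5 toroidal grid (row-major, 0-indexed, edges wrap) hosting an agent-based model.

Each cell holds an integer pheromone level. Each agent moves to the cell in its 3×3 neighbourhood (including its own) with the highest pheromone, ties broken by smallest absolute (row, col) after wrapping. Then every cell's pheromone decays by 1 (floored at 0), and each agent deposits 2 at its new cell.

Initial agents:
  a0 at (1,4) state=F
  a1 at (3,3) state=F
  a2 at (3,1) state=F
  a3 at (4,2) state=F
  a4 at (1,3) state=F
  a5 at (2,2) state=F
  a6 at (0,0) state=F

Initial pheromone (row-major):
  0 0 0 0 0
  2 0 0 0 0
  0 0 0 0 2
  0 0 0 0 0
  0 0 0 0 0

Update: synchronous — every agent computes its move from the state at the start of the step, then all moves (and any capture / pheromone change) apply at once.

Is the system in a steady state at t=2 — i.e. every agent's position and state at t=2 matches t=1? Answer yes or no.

t=1: a0@(1,0) a1@(2,4) a2@(2,0) a3@(0,1) a4@(2,4) a5@(1,1) a6@(1,0) | pheromone: 0 2 0 0 0 / 5 2 0 0 0 / 2 0 0 0 5 / 0 0 0 0 0 / 0 0 0 0 0
t=2: a0@(1,0) a1@(1,0) a2@(1,0) a3@(1,0) a4@(1,0) a5@(1,0) a6@(1,0) | pheromone: 0 1 0 0 0 / 18 1 0 0 0 / 1 0 0 0 4 / 0 0 0 0 0 / 0 0 0 0 0

no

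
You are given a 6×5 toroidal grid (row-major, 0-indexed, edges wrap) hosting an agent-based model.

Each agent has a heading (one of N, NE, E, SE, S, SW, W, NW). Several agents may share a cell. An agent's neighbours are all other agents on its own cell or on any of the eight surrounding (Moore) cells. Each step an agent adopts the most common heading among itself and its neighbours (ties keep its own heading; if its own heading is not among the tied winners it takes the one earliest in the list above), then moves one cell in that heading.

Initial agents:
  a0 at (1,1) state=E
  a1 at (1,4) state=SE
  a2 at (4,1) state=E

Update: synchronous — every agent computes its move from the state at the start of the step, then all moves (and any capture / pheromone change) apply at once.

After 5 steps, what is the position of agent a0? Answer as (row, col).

(1, 1)

t=1: a0@(1,2):E a1@(2,0):SE a2@(4,2):E
t=2: a0@(1,3):E a1@(3,1):SE a2@(4,3):E
t=3: a0@(1,4):E a1@(4,2):SE a2@(4,4):E
t=4: a0@(1,0):E a1@(5,3):SE a2@(4,0):E
t=5: a0@(1,1):E a1@(0,4):SE a2@(4,1):E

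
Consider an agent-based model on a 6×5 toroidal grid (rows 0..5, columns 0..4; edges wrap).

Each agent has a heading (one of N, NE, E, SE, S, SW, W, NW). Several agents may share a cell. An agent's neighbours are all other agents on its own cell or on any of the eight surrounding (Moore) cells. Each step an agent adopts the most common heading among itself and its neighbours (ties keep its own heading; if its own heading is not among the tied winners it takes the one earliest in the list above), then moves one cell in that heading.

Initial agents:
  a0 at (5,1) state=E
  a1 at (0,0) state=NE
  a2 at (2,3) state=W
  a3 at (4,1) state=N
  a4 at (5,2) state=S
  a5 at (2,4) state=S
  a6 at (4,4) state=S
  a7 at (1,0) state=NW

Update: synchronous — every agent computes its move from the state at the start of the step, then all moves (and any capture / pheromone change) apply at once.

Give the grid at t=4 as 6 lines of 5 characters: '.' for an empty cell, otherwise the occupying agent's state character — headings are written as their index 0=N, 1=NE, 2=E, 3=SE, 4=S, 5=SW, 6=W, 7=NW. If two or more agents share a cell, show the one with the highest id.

.0..4
...4.
....4
..4..
.....
.....

t=1: a0@(5,2):E a1@(5,1):NE a2@(2,2):W a3@(3,1):N a4@(0,2):S a5@(3,4):S a6@(5,4):S a7@(0,4):NW
t=2: a0@(5,3):E a1@(4,2):NE a2@(2,1):W a3@(2,1):N a4@(1,2):S a5@(4,4):S a6@(0,4):S a7@(5,3):NW
t=3: a0@(0,3):S a1@(3,3):NE a2@(2,0):W a3@(1,1):N a4@(2,2):S a5@(5,4):S a6@(1,4):S a7@(0,3):S
t=4: a0@(1,3):S a1@(2,4):NE a2@(2,4):W a3@(0,1):N a4@(3,2):S a5@(0,4):S a6@(2,4):S a7@(1,3):S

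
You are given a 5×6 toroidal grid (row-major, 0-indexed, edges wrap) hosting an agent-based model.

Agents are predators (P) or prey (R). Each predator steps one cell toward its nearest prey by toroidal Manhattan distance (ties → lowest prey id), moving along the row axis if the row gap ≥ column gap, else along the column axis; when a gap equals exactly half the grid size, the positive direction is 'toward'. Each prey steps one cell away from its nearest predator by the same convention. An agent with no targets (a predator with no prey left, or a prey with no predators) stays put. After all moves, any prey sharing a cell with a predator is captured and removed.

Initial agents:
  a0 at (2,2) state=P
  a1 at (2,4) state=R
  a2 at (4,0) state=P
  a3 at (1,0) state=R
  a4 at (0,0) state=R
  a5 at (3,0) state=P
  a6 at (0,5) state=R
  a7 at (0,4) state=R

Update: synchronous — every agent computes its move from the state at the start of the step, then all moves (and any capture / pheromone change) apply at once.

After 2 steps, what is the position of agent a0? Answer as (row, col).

(2, 4)

t=1: a0@(2,3):P a1@(2,5):R a2@(0,0):P a4@(1,0):R a5@(2,0):P a6@(1,5):R a7@(0,3):R
t=2: a0@(2,4):P a2@(1,0):P a4@(2,0):R a5@(2,5):P a7@(4,3):R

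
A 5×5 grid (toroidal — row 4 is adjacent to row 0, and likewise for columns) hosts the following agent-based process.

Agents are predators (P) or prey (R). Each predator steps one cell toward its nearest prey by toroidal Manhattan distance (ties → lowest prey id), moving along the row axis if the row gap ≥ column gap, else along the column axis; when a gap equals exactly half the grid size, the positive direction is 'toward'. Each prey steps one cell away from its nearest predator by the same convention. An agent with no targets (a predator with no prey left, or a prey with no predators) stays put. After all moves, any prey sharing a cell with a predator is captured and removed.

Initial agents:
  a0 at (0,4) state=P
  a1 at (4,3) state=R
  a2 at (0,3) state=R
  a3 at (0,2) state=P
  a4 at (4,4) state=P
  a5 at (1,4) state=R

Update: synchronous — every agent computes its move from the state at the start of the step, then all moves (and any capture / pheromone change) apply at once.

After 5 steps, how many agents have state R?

3

t=1: a0@(0,3):P a1@(4,2):R a2@(0,2):R a3@(0,3):P a4@(4,3):P a5@(2,4):R
t=2: a0@(0,2):P a1@(4,1):R a2@(0,1):R a3@(0,2):P a4@(4,2):P a5@(3,4):R
t=3: a0@(0,1):P a1@(4,0):R a2@(0,0):R a3@(0,1):P a4@(4,1):P a5@(3,0):R
t=4: a0@(0,0):P a1@(4,4):R a2@(0,4):R a3@(0,0):P a4@(4,0):P a5@(2,0):R
t=5: a0@(0,4):P a1@(4,3):R a2@(0,3):R a3@(0,4):P a4@(4,4):P a5@(3,0):R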